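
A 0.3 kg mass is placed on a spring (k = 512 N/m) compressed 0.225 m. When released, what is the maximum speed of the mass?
½kx² = ½mv² ⇒ v = x√(k/m) = (0.225)√(512/0.3) = 9.295 m/s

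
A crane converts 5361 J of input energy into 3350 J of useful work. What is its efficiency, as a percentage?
η = W_out/W_in = 3350/5361 = 62.49%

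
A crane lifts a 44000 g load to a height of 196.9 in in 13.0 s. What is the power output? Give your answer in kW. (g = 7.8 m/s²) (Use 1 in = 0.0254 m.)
Convert to SI: m = 44.0 kg, h = 5.00126 m, t = 13.0 s
P = mgh/t = (44.0)(7.8)(5.00126)/13.0 = 132.033 W = 0.132 kW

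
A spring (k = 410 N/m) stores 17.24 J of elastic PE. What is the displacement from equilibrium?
x = √(2·PE/k) = √(2·17.24/410) = 0.29 m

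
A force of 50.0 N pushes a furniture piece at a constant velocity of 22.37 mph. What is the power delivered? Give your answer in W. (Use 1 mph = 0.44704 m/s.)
Convert to SI: F = 50.0 N, v = 10.0003 m/s
P = Fv = (50.0)(10.0003) = 500.0 W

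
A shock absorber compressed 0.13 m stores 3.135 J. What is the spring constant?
k = 2·PE/x² = 2·3.135/(0.13)² = 371.0 N/m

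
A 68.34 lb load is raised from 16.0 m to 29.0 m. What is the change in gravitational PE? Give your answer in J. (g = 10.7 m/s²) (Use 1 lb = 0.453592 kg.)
Convert to SI: m = 30.9985 kg, Δh = 13.0 m
ΔPE = mgΔh = (30.9985)(10.7)(13.0) = 4312 J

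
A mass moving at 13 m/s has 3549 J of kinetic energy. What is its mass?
m = 2·KE/v² = 2·3549/(13)² = 42.0 kg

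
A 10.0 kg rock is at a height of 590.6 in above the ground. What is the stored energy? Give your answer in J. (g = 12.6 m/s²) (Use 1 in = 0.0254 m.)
Convert to SI: m = 10.0 kg, h = 15.0012 m
PE = mgh = (10.0)(12.6)(15.0012) = 1890 J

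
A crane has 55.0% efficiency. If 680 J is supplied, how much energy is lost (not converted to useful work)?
W_lost = W_in(1 − η) = 680·(1 − 0.55) = 306.0 J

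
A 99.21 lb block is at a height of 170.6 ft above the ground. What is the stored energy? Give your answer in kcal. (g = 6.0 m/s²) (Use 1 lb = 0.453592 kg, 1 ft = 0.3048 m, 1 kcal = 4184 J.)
Convert to SI: m = 45.0009 kg, h = 51.9989 m
PE = mgh = (45.0009)(6.0)(51.9989) = 14040.0 J = 3.356 kcal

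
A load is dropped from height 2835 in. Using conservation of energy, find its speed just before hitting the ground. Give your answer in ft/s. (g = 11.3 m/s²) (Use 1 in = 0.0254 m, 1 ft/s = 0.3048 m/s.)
Convert to SI: h = 72.009 m
mgh = ½mv² ⇒ v = √(2gh) = √(2·11.3·72.009) = 40.3411 m/s = 132.4 ft/s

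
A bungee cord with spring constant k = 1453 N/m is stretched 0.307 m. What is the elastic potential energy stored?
PE = ½kx² = ½(1453)(0.307)² = 68.47 J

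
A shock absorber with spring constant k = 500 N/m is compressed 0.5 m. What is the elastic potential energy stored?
PE = ½kx² = ½(500)(0.5)² = 62.5 J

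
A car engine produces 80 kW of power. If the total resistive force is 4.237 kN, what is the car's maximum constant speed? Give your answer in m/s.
Convert to SI: F = 4237.0 N
P = Fv ⇒ v = P/F = 80000 W/4237.0 N = 18.88 m/s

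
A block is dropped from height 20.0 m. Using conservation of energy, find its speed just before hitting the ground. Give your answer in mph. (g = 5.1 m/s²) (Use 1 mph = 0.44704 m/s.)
mgh = ½mv² ⇒ v = √(2gh) = √(2·5.1·20.0) = 14.2829 m/s = 31.95 mph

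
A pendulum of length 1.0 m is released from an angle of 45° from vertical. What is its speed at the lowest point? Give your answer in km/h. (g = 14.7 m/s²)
h = L(1 − cosθ) = 1.0(1 − cos45°) = 0.292893 m
v = √(2gh) = √(2·14.7·0.292893) = 2.93446 m/s = 10.56 km/h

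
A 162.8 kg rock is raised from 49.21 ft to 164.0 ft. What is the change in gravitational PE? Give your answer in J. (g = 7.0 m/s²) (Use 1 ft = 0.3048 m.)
Convert to SI: m = 162.8 kg, Δh = 34.988 m
ΔPE = mgΔh = (162.8)(7.0)(34.988) = 39870 J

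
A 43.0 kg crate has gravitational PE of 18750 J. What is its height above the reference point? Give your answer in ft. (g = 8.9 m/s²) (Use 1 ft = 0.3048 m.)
h = PE/(mg) = 18750.0/(43.0·8.9) = 48.994 m = 160.7 ft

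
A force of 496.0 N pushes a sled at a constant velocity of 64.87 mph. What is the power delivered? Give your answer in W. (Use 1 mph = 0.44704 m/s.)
Convert to SI: F = 496.0 N, v = 28.9995 m/s
P = Fv = (496.0)(28.9995) = 14380 W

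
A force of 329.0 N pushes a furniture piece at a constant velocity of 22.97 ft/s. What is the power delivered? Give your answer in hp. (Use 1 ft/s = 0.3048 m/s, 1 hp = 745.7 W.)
Convert to SI: F = 329.0 N, v = 7.00126 m/s
P = Fv = (329.0)(7.00126) = 2303.41 W = 3.089 hp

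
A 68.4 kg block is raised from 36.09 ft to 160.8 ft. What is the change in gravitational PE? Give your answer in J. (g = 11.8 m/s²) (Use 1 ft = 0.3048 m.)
Convert to SI: m = 68.4 kg, Δh = 38.0116 m
ΔPE = mgΔh = (68.4)(11.8)(38.0116) = 30680 J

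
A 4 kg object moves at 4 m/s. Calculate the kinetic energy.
KE = ½mv² = ½(4)(4)² = 32.0 J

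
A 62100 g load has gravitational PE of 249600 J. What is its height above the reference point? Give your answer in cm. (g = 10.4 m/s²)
Convert to SI: m = 62.1 kg, PE = 249600 J
h = PE/(mg) = 249600/(62.1·10.4) = 386.473 m = 38650 cm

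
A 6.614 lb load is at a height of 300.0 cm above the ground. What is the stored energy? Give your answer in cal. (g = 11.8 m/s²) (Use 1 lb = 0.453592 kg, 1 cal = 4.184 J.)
Convert to SI: m = 3.00006 kg, h = 3.0 m
PE = mgh = (3.00006)(11.8)(3.0) = 106.202 J = 25.38 cal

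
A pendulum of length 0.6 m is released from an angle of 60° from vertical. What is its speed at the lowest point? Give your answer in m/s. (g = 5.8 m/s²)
h = L(1 − cosθ) = 0.6(1 − cos60°) = 0.3 m
v = √(2gh) = √(2·5.8·0.3) = 1.865 m/s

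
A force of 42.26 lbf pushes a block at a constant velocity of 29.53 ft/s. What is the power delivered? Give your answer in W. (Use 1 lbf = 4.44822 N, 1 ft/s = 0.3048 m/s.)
Convert to SI: F = 187.982 N, v = 9.00074 m/s
P = Fv = (187.982)(9.00074) = 1692 W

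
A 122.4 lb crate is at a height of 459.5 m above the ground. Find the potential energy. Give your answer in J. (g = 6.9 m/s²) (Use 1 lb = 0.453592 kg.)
Convert to SI: m = 55.5197 kg, h = 459.5 m
PE = mgh = (55.5197)(6.9)(459.5) = 176000 J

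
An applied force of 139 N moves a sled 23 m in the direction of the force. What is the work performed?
W = F·d = (139)(23) = 3197 J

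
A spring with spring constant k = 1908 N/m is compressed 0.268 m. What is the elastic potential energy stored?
PE = ½kx² = ½(1908)(0.268)² = 68.52 J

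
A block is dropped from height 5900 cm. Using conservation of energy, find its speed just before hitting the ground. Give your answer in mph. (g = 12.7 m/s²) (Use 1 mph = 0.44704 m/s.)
Convert to SI: h = 59.0 m
mgh = ½mv² ⇒ v = √(2gh) = √(2·12.7·59.0) = 38.7118 m/s = 86.6 mph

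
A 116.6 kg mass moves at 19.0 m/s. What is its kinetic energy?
KE = ½mv² = ½(116.6)(19.0)² = 21050 J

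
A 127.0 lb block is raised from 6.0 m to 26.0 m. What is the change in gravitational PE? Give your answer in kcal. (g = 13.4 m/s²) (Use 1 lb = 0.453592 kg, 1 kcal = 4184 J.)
Convert to SI: m = 57.6062 kg, Δh = 20.0 m
ΔPE = mgΔh = (57.6062)(13.4)(20.0) = 15438.5 J = 3.69 kcal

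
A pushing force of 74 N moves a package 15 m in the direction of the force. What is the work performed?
W = F·d = (74)(15) = 1110 J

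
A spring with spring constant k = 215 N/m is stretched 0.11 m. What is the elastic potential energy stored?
PE = ½kx² = ½(215)(0.11)² = 1.301 J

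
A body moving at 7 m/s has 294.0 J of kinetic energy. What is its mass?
m = 2·KE/v² = 2·294.0/(7)² = 12.0 kg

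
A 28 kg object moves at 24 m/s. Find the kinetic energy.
KE = ½mv² = ½(28)(24)² = 8064.0 J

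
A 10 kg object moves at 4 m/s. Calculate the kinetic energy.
KE = ½mv² = ½(10)(4)² = 80.0 J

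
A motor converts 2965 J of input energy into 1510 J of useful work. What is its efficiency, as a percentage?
η = W_out/W_in = 1510/2965 = 50.93%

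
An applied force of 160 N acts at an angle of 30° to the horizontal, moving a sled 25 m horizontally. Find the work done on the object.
W = F·d·cosθ = (160)(25)cos(30°) = 3464 J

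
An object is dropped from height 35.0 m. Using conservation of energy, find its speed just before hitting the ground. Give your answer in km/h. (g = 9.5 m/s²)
mgh = ½mv² ⇒ v = √(2gh) = √(2·9.5·35.0) = 25.7876 m/s = 92.84 km/h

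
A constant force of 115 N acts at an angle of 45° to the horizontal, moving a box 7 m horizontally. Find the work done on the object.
W = F·d·cosθ = (115)(7)cos(45°) = 569.2 J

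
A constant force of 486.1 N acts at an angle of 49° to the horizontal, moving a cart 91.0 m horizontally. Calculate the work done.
W = F·d·cosθ = (486.1)(91.0)cos(49°) = 29020 J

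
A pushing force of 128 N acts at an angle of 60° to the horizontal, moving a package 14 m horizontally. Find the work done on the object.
W = F·d·cosθ = (128)(14)cos(60°) = 896.0 J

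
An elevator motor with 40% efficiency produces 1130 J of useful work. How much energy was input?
W_in = W_out/η = 1130/0.4 = 2825 J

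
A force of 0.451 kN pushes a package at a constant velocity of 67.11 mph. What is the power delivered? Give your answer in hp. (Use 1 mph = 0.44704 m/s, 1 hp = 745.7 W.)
Convert to SI: F = 451.0 N, v = 30.0009 m/s
P = Fv = (451.0)(30.0009) = 13530.4 W = 18.14 hp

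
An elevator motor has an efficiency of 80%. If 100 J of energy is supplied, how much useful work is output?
W_out = η·W_in = 0.8·100 = 80.0 J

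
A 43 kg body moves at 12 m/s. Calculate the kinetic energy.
KE = ½mv² = ½(43)(12)² = 3096.0 J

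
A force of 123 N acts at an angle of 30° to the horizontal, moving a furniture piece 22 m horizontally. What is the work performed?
W = F·d·cosθ = (123)(22)cos(30°) = 2343 J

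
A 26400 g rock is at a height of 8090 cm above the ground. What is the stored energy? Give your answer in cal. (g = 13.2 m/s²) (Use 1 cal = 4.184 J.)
Convert to SI: m = 26.4 kg, h = 80.9 m
PE = mgh = (26.4)(13.2)(80.9) = 28192.0 J = 6738 cal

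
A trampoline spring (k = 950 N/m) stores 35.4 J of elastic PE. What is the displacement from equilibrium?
x = √(2·PE/k) = √(2·35.4/950) = 0.273 m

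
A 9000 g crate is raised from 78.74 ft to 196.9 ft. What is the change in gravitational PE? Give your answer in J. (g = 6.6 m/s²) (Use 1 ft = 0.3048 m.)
Convert to SI: m = 9.0 kg, Δh = 36.0152 m
ΔPE = mgΔh = (9.0)(6.6)(36.0152) = 2139 J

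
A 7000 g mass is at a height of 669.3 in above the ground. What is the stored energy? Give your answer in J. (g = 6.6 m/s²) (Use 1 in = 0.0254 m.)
Convert to SI: m = 7.0 kg, h = 17.0002 m
PE = mgh = (7.0)(6.6)(17.0002) = 785.4 J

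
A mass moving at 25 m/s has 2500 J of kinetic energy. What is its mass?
m = 2·KE/v² = 2·2500/(25)² = 8.0 kg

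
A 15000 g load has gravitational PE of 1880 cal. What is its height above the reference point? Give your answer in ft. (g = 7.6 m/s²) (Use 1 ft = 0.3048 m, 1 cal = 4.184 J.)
Convert to SI: m = 15.0 kg, PE = 7865.92 J
h = PE/(mg) = 7865.92/(15.0·7.6) = 68.9993 m = 226.4 ft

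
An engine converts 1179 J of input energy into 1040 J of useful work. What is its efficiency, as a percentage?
η = W_out/W_in = 1040/1179 = 88.21%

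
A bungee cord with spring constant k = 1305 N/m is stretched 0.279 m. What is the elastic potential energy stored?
PE = ½kx² = ½(1305)(0.279)² = 50.79 J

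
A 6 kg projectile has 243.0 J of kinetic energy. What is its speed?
v = √(2·KE/m) = √(2·243.0/6) = 9.0 m/s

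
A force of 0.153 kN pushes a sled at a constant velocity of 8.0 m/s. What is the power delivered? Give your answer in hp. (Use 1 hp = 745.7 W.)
Convert to SI: F = 153.0 N, v = 8.0 m/s
P = Fv = (153.0)(8.0) = 1224.0 W = 1.641 hp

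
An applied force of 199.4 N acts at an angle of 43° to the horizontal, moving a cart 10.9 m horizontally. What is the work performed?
W = F·d·cosθ = (199.4)(10.9)cos(43°) = 1590 J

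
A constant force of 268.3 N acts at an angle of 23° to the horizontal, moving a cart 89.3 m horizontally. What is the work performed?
W = F·d·cosθ = (268.3)(89.3)cos(23°) = 22050 J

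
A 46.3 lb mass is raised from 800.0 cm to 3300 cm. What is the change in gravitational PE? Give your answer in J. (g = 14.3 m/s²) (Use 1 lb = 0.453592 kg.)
Convert to SI: m = 21.0013 kg, Δh = 25.0 m
ΔPE = mgΔh = (21.0013)(14.3)(25.0) = 7508 J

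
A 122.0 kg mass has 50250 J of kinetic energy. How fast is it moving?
v = √(2·KE/m) = √(2·50250/122.0) = 28.7 m/s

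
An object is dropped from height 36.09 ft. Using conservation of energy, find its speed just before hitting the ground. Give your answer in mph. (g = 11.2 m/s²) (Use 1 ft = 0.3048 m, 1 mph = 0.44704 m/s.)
Convert to SI: h = 11.0002 m
mgh = ½mv² ⇒ v = √(2gh) = √(2·11.2·11.0002) = 15.6973 m/s = 35.11 mph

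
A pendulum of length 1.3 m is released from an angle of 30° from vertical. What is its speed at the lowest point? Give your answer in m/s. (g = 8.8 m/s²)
h = L(1 − cosθ) = 1.3(1 − cos30°) = 0.174167 m
v = √(2gh) = √(2·8.8·0.174167) = 1.751 m/s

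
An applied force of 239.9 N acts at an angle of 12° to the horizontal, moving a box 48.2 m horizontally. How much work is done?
W = F·d·cosθ = (239.9)(48.2)cos(12°) = 11310 J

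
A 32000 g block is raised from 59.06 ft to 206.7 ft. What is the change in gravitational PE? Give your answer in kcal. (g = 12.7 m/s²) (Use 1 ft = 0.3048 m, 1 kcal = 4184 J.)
Convert to SI: m = 32.0 kg, Δh = 45.0007 m
ΔPE = mgΔh = (32.0)(12.7)(45.0007) = 18288.3 J = 4.371 kcal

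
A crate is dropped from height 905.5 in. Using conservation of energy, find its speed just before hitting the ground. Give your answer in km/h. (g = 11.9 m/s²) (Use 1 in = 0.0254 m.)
Convert to SI: h = 22.9997 m
mgh = ½mv² ⇒ v = √(2gh) = √(2·11.9·22.9997) = 23.3964 m/s = 84.23 km/h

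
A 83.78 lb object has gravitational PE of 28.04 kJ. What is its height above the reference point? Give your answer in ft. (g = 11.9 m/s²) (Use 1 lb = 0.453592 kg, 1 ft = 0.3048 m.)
Convert to SI: m = 38.0019 kg, PE = 28040.0 J
h = PE/(mg) = 28040.0/(38.0019·11.9) = 62.0048 m = 203.4 ft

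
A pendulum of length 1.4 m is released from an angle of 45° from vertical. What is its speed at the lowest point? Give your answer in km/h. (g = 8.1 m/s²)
h = L(1 − cosθ) = 1.4(1 − cos45°) = 0.410051 m
v = √(2gh) = √(2·8.1·0.410051) = 2.57737 m/s = 9.279 km/h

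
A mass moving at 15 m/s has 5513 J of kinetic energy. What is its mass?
m = 2·KE/v² = 2·5513/(15)² = 49.0 kg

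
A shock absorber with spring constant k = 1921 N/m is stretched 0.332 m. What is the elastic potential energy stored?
PE = ½kx² = ½(1921)(0.332)² = 105.9 J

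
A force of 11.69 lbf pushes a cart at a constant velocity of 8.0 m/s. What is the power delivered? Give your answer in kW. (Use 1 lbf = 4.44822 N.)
Convert to SI: F = 51.9997 N, v = 8.0 m/s
P = Fv = (51.9997)(8.0) = 415.998 W = 0.416 kW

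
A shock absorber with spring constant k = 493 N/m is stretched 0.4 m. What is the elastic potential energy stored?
PE = ½kx² = ½(493)(0.4)² = 39.44 J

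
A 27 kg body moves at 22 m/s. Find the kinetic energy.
KE = ½mv² = ½(27)(22)² = 6534.0 J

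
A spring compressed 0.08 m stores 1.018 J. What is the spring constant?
k = 2·PE/x² = 2·1.018/(0.08)² = 318.1 N/m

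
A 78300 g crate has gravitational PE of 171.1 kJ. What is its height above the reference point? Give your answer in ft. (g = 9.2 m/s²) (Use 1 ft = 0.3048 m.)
Convert to SI: m = 78.3 kg, PE = 171100 J
h = PE/(mg) = 171100/(78.3·9.2) = 237.52 m = 779.3 ft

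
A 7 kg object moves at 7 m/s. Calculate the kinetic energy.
KE = ½mv² = ½(7)(7)² = 171.5 J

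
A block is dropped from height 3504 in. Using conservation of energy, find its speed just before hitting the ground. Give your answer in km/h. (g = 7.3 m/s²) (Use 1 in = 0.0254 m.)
Convert to SI: h = 89.0016 m
mgh = ½mv² ⇒ v = √(2gh) = √(2·7.3·89.0016) = 36.0475 m/s = 129.8 km/h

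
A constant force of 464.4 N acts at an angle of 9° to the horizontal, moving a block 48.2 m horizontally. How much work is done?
W = F·d·cosθ = (464.4)(48.2)cos(9°) = 22110 J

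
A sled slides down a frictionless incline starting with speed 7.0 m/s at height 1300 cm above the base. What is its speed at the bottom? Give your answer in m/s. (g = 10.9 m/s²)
Convert to SI: v₀ = 7.0 m/s, h = 13.0 m
½mv₀² + mgh = ½mv² ⇒ v = √(v₀² + 2gh) = √(7.0² + 2·10.9·13.0) = 18.23 m/s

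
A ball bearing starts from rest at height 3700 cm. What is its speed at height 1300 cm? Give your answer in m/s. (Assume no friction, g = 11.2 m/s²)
Convert to SI: h₁−h₂ = 24.0 m
mgh₁ = mgh₂ + ½mv² ⇒ v = √(2g(h₁−h₂)) = √(2·11.2·24.0) = 23.19 m/s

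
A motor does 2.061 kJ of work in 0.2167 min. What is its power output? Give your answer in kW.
Convert to SI: W = 2061.0 J, t = 13.002 s
P = W/t = 2061.0/13.002 = 158.514 W = 0.1585 kW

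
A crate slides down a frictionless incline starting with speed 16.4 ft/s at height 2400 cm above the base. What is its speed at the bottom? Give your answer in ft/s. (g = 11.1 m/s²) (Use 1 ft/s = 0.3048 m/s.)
Convert to SI: v₀ = 4.99872 m/s, h = 24.0 m
½mv₀² + mgh = ½mv² ⇒ v = √(v₀² + 2gh) = √(4.99872² + 2·11.1·24.0) = 23.6175 m/s = 77.49 ft/s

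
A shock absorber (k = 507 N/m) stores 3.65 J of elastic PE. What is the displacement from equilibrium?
x = √(2·PE/k) = √(2·3.65/507) = 0.12 m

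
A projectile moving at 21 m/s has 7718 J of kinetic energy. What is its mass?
m = 2·KE/v² = 2·7718/(21)² = 35.0 kg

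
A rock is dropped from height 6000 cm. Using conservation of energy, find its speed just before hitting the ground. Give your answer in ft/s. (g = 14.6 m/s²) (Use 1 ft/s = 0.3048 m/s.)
Convert to SI: h = 60.0 m
mgh = ½mv² ⇒ v = √(2gh) = √(2·14.6·60.0) = 41.8569 m/s = 137.3 ft/s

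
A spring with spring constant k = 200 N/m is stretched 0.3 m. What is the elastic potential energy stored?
PE = ½kx² = ½(200)(0.3)² = 9.0 J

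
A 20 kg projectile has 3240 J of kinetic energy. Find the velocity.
v = √(2·KE/m) = √(2·3240/20) = 18.0 m/s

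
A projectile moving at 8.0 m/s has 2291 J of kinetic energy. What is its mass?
m = 2·KE/v² = 2·2291/(8.0)² = 71.59 kg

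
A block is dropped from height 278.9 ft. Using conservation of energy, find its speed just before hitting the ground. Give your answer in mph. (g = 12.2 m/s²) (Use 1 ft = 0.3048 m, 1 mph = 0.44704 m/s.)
Convert to SI: h = 85.0087 m
mgh = ½mv² ⇒ v = √(2gh) = √(2·12.2·85.0087) = 45.5435 m/s = 101.9 mph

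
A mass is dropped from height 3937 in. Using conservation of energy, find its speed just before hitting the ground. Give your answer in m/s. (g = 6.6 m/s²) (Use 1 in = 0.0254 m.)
Convert to SI: h = 99.9998 m
mgh = ½mv² ⇒ v = √(2gh) = √(2·6.6·99.9998) = 36.33 m/s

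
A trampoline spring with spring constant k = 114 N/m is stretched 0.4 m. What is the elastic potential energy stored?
PE = ½kx² = ½(114)(0.4)² = 9.12 J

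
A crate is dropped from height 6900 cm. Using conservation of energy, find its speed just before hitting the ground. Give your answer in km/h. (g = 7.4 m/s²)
Convert to SI: h = 69.0 m
mgh = ½mv² ⇒ v = √(2gh) = √(2·7.4·69.0) = 31.9562 m/s = 115.0 km/h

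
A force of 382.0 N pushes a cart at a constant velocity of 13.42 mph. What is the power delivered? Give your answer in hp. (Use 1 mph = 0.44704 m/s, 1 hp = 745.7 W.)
Convert to SI: F = 382.0 N, v = 5.99928 m/s
P = Fv = (382.0)(5.99928) = 2291.72 W = 3.073 hp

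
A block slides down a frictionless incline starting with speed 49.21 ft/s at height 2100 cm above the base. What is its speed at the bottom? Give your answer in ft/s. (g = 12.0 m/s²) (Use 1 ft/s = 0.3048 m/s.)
Convert to SI: v₀ = 14.9992 m/s, h = 21.0 m
½mv₀² + mgh = ½mv² ⇒ v = √(v₀² + 2gh) = √(14.9992² + 2·12.0·21.0) = 26.9996 m/s = 88.58 ft/s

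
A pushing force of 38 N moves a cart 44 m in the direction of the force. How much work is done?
W = F·d = (38)(44) = 1672 J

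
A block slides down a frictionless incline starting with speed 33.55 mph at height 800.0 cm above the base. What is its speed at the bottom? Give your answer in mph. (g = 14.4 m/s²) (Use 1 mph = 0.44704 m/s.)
Convert to SI: v₀ = 14.9982 m/s, h = 8.0 m
½mv₀² + mgh = ½mv² ⇒ v = √(v₀² + 2gh) = √(14.9982² + 2·14.4·8.0) = 21.3388 m/s = 47.73 mph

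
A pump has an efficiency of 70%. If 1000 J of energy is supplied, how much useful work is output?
W_out = η·W_in = 0.7·1000 = 700.0 J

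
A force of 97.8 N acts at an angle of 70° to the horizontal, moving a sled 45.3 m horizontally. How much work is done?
W = F·d·cosθ = (97.8)(45.3)cos(70°) = 1515 J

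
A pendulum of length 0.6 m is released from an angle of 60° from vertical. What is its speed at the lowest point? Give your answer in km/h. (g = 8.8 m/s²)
h = L(1 − cosθ) = 0.6(1 − cos60°) = 0.3 m
v = √(2gh) = √(2·8.8·0.3) = 2.29783 m/s = 8.272 km/h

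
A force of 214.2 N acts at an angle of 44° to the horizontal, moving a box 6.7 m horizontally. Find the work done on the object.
W = F·d·cosθ = (214.2)(6.7)cos(44°) = 1032 J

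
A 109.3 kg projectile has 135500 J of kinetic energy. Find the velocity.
v = √(2·KE/m) = √(2·135500/109.3) = 49.79 m/s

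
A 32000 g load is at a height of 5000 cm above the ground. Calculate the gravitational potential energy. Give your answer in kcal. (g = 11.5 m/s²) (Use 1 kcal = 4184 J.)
Convert to SI: m = 32.0 kg, h = 50.0 m
PE = mgh = (32.0)(11.5)(50.0) = 18400.0 J = 4.398 kcal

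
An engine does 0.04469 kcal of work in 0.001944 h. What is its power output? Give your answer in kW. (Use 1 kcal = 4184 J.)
Convert to SI: W = 186.983 J, t = 6.9984 s
P = W/t = 186.983/6.9984 = 26.718 W = 0.02672 kW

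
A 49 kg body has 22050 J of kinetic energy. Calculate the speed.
v = √(2·KE/m) = √(2·22050/49) = 30.0 m/s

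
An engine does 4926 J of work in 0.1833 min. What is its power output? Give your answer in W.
Convert to SI: W = 4926.0 J, t = 10.998 s
P = W/t = 4926.0/10.998 = 447.9 W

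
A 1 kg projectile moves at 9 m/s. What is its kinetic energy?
KE = ½mv² = ½(1)(9)² = 40.5 J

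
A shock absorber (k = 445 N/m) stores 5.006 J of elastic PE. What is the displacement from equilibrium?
x = √(2·PE/k) = √(2·5.006/445) = 0.15 m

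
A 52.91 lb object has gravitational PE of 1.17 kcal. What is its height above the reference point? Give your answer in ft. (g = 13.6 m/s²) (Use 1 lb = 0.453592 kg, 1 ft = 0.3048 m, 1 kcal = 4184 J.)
Convert to SI: m = 23.9996 kg, PE = 4895.28 J
h = PE/(mg) = 4895.28/(23.9996·13.6) = 14.9981 m = 49.21 ft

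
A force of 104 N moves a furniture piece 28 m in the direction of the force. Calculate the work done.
W = F·d = (104)(28) = 2912 J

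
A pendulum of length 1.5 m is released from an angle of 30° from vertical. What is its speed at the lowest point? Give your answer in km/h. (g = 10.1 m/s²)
h = L(1 − cosθ) = 1.5(1 − cos30°) = 0.200962 m
v = √(2gh) = √(2·10.1·0.200962) = 2.0148 m/s = 7.253 km/h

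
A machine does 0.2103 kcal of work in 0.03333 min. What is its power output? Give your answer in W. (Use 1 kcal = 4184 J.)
Convert to SI: W = 879.895 J, t = 1.9998 s
P = W/t = 879.895/1.9998 = 440.0 W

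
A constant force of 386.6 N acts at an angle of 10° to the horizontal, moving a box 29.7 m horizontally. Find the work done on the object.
W = F·d·cosθ = (386.6)(29.7)cos(10°) = 11310 J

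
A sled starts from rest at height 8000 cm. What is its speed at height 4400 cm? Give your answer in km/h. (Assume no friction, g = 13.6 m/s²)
Convert to SI: h₁−h₂ = 36.0 m
mgh₁ = mgh₂ + ½mv² ⇒ v = √(2g(h₁−h₂)) = √(2·13.6·36.0) = 31.2922 m/s = 112.7 km/h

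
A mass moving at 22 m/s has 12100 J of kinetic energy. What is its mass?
m = 2·KE/v² = 2·12100/(22)² = 50.0 kg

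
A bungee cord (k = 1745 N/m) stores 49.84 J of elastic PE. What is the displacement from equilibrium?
x = √(2·PE/k) = √(2·49.84/1745) = 0.239 m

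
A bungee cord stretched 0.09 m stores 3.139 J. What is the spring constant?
k = 2·PE/x² = 2·3.139/(0.09)² = 775.1 N/m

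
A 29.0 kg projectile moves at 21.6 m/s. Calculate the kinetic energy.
KE = ½mv² = ½(29.0)(21.6)² = 6765 J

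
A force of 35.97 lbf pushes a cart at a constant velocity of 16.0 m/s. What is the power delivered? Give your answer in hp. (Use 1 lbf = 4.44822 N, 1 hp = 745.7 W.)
Convert to SI: F = 160.002 N, v = 16.0 m/s
P = Fv = (160.002)(16.0) = 2560.04 W = 3.433 hp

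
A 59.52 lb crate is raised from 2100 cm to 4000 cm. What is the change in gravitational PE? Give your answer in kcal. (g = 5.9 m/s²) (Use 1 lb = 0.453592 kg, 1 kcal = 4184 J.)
Convert to SI: m = 26.9978 kg, Δh = 19.0 m
ΔPE = mgΔh = (26.9978)(5.9)(19.0) = 3026.45 J = 0.7233 kcal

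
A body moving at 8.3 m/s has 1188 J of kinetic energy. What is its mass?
m = 2·KE/v² = 2·1188/(8.3)² = 34.49 kg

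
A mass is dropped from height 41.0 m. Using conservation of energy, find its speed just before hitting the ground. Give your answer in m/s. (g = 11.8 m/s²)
mgh = ½mv² ⇒ v = √(2gh) = √(2·11.8·41.0) = 31.11 m/s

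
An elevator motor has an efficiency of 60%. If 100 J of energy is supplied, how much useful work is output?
W_out = η·W_in = 0.6·100 = 60.0 J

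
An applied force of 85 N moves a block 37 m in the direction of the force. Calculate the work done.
W = F·d = (85)(37) = 3145 J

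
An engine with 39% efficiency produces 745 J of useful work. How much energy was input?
W_in = W_out/η = 745/0.39 = 1910 J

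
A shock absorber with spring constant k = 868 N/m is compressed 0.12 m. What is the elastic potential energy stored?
PE = ½kx² = ½(868)(0.12)² = 6.25 J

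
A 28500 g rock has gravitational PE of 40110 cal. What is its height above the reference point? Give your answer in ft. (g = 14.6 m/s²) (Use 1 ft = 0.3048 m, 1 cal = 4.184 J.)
Convert to SI: m = 28.5 kg, PE = 167820 J
h = PE/(mg) = 167820/(28.5·14.6) = 403.317 m = 1323 ft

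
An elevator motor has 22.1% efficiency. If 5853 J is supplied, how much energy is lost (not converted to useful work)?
W_lost = W_in(1 − η) = 5853·(1 − 0.221) = 4559 J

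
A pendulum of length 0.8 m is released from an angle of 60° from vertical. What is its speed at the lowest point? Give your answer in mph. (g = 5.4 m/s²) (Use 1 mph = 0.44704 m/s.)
h = L(1 − cosθ) = 0.8(1 − cos60°) = 0.4 m
v = √(2gh) = √(2·5.4·0.4) = 2.07846 m/s = 4.649 mph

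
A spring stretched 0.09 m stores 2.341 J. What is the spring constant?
k = 2·PE/x² = 2·2.341/(0.09)² = 578.0 N/m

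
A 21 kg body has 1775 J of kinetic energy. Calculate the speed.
v = √(2·KE/m) = √(2·1775/21) = 13.0 m/s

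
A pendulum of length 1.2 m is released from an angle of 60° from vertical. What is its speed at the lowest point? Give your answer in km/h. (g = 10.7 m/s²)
h = L(1 − cosθ) = 1.2(1 − cos60°) = 0.6 m
v = √(2gh) = √(2·10.7·0.6) = 3.58329 m/s = 12.9 km/h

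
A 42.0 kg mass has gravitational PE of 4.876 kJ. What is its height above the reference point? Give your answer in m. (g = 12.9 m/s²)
Convert to SI: m = 42.0 kg, PE = 4876.0 J
h = PE/(mg) = 4876.0/(42.0·12.9) = 9.0 m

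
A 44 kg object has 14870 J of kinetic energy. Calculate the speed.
v = √(2·KE/m) = √(2·14870/44) = 26.0 m/s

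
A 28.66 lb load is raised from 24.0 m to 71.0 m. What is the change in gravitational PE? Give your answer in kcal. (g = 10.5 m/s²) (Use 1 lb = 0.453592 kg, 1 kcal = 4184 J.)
Convert to SI: m = 12.9999 kg, Δh = 47.0 m
ΔPE = mgΔh = (12.9999)(10.5)(47.0) = 6415.47 J = 1.533 kcal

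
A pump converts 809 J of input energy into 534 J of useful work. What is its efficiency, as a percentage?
η = W_out/W_in = 534/809 = 66.01%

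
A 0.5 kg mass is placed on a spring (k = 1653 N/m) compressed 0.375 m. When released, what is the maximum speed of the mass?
½kx² = ½mv² ⇒ v = x√(k/m) = (0.375)√(1653/0.5) = 21.56 m/s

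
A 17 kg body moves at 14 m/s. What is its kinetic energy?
KE = ½mv² = ½(17)(14)² = 1666.0 J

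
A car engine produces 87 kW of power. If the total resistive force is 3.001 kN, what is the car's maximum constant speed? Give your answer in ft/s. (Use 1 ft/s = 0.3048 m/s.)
Convert to SI: F = 3001.0 N
P = Fv ⇒ v = P/F = 87000 W/3001.0 N = 28.9903 m/s = 95.11 ft/s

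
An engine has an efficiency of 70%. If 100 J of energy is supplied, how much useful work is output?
W_out = η·W_in = 0.7·100 = 70.0 J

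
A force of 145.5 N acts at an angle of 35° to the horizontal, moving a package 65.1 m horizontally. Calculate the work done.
W = F·d·cosθ = (145.5)(65.1)cos(35°) = 7759 J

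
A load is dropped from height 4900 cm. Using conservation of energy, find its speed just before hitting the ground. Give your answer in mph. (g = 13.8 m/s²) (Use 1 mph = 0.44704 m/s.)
Convert to SI: h = 49.0 m
mgh = ½mv² ⇒ v = √(2gh) = √(2·13.8·49.0) = 36.775 m/s = 82.26 mph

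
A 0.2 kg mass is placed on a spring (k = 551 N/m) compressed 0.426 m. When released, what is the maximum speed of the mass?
½kx² = ½mv² ⇒ v = x√(k/m) = (0.426)√(551/0.2) = 22.36 m/s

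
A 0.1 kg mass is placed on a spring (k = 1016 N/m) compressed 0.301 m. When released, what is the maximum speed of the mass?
½kx² = ½mv² ⇒ v = x√(k/m) = (0.301)√(1016/0.1) = 30.34 m/s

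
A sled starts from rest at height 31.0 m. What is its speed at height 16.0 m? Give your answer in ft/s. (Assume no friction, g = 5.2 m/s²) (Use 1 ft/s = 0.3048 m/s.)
mgh₁ = mgh₂ + ½mv² ⇒ v = √(2g(h₁−h₂)) = √(2·5.2·15.0) = 12.49 m/s = 40.98 ft/s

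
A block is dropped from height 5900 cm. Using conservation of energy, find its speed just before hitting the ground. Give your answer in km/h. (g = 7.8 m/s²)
Convert to SI: h = 59.0 m
mgh = ½mv² ⇒ v = √(2gh) = √(2·7.8·59.0) = 30.3381 m/s = 109.2 km/h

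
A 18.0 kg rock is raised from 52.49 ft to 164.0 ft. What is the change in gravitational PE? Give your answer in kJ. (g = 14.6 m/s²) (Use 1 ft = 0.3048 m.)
Convert to SI: m = 18.0 kg, Δh = 33.9882 m
ΔPE = mgΔh = (18.0)(14.6)(33.9882) = 8932.11 J = 8.932 kJ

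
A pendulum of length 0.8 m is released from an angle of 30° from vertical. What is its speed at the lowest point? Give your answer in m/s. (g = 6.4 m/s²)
h = L(1 − cosθ) = 0.8(1 − cos30°) = 0.10718 m
v = √(2gh) = √(2·6.4·0.10718) = 1.171 m/s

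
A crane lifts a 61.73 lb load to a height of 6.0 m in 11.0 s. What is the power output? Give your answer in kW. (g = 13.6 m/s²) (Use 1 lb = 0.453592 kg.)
Convert to SI: m = 28.0002 kg, h = 6.0 m, t = 11.0 s
P = mgh/t = (28.0002)(13.6)(6.0)/11.0 = 207.711 W = 0.2077 kW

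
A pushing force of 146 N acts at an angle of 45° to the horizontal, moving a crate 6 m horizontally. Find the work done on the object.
W = F·d·cosθ = (146)(6)cos(45°) = 619.4 J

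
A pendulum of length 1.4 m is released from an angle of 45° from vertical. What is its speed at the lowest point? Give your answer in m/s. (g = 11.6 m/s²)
h = L(1 − cosθ) = 1.4(1 − cos45°) = 0.410051 m
v = √(2gh) = √(2·11.6·0.410051) = 3.084 m/s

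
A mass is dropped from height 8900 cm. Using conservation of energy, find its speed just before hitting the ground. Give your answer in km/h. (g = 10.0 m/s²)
Convert to SI: h = 89.0 m
mgh = ½mv² ⇒ v = √(2gh) = √(2·10.0·89.0) = 42.19 m/s = 151.9 km/h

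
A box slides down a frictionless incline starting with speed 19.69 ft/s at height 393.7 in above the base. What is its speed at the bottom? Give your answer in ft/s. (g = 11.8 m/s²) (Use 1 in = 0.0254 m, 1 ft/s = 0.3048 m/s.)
Convert to SI: v₀ = 6.00151 m/s, h = 9.99998 m
½mv₀² + mgh = ½mv² ⇒ v = √(v₀² + 2gh) = √(6.00151² + 2·11.8·9.99998) = 16.493 m/s = 54.11 ft/s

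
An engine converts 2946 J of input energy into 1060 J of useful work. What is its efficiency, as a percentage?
η = W_out/W_in = 1060/2946 = 35.98%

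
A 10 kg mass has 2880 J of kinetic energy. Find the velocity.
v = √(2·KE/m) = √(2·2880/10) = 24.0 m/s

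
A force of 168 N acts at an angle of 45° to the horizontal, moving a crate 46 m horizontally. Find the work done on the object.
W = F·d·cosθ = (168)(46)cos(45°) = 5465 J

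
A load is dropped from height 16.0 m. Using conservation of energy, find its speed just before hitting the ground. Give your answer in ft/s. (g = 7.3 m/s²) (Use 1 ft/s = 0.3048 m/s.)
mgh = ½mv² ⇒ v = √(2gh) = √(2·7.3·16.0) = 15.284 m/s = 50.14 ft/s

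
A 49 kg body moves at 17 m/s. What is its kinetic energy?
KE = ½mv² = ½(49)(17)² = 7080.5 J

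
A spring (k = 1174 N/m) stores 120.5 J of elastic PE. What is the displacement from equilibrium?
x = √(2·PE/k) = √(2·120.5/1174) = 0.4531 m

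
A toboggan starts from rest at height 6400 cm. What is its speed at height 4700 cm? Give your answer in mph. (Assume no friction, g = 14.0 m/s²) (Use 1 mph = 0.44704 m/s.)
Convert to SI: h₁−h₂ = 17.0 m
mgh₁ = mgh₂ + ½mv² ⇒ v = √(2g(h₁−h₂)) = √(2·14.0·17.0) = 21.8174 m/s = 48.8 mph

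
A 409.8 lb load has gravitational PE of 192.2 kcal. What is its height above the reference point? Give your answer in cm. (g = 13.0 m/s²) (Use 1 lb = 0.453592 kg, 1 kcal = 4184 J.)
Convert to SI: m = 185.882 kg, PE = 804165 J
h = PE/(mg) = 804165/(185.882·13.0) = 332.785 m = 33280 cm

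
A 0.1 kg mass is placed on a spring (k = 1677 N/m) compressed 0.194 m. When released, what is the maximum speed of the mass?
½kx² = ½mv² ⇒ v = x√(k/m) = (0.194)√(1677/0.1) = 25.12 m/s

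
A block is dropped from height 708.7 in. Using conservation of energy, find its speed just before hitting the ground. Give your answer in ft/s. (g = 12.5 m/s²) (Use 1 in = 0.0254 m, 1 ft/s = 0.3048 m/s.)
Convert to SI: h = 18.001 m
mgh = ½mv² ⇒ v = √(2gh) = √(2·12.5·18.001) = 21.2138 m/s = 69.6 ft/s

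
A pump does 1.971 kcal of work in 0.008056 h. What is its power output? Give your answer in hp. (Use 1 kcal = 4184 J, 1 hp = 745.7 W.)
Convert to SI: W = 8246.66 J, t = 29.0016 s
P = W/t = 8246.66/29.0016 = 284.352 W = 0.3813 hp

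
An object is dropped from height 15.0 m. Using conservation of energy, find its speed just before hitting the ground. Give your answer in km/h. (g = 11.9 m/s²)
mgh = ½mv² ⇒ v = √(2gh) = √(2·11.9·15.0) = 18.8944 m/s = 68.02 km/h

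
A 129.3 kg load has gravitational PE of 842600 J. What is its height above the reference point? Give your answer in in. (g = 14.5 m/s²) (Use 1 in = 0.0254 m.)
h = PE/(mg) = 842600/(129.3·14.5) = 449.423 m = 17690 in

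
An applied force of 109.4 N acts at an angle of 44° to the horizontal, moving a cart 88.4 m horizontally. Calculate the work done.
W = F·d·cosθ = (109.4)(88.4)cos(44°) = 6957 J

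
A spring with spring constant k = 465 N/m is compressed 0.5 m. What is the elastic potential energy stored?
PE = ½kx² = ½(465)(0.5)² = 58.13 J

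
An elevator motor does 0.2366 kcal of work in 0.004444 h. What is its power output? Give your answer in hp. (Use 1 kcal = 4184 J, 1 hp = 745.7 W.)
Convert to SI: W = 989.934 J, t = 15.9984 s
P = W/t = 989.934/15.9984 = 61.8771 W = 0.08298 hp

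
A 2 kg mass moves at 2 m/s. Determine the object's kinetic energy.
KE = ½mv² = ½(2)(2)² = 4.0 J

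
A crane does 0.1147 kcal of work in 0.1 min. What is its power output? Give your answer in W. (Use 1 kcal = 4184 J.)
Convert to SI: W = 479.905 J, t = 6.0 s
P = W/t = 479.905/6.0 = 79.98 W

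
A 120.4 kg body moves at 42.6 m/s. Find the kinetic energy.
KE = ½mv² = ½(120.4)(42.6)² = 109200 J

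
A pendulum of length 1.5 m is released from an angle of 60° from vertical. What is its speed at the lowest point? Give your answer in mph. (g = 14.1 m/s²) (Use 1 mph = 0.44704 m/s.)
h = L(1 − cosθ) = 1.5(1 − cos60°) = 0.75 m
v = √(2gh) = √(2·14.1·0.75) = 4.59891 m/s = 10.29 mph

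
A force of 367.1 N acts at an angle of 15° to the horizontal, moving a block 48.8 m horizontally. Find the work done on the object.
W = F·d·cosθ = (367.1)(48.8)cos(15°) = 17300 J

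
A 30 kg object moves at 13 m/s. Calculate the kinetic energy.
KE = ½mv² = ½(30)(13)² = 2535.0 J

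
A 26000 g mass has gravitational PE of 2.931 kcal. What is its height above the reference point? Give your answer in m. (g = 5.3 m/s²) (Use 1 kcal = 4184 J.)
Convert to SI: m = 26.0 kg, PE = 12263.3 J
h = PE/(mg) = 12263.3/(26.0·5.3) = 88.99 m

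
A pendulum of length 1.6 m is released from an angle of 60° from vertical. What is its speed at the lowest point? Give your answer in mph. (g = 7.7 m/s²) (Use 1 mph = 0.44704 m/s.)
h = L(1 − cosθ) = 1.6(1 − cos60°) = 0.8 m
v = √(2gh) = √(2·7.7·0.8) = 3.50999 m/s = 7.852 mph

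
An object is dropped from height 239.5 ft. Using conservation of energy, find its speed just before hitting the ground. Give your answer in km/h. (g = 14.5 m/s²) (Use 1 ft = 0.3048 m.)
Convert to SI: h = 72.9996 m
mgh = ½mv² ⇒ v = √(2gh) = √(2·14.5·72.9996) = 46.0107 m/s = 165.6 km/h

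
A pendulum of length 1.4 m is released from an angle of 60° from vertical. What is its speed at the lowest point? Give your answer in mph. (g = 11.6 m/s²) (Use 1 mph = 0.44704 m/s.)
h = L(1 − cosθ) = 1.4(1 − cos60°) = 0.7 m
v = √(2gh) = √(2·11.6·0.7) = 4.02989 m/s = 9.015 mph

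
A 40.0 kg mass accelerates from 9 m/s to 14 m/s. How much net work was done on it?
W = ΔKE = ½m(v₂² − v₁²) = ½(40.0)(14² − 9²) = 2300.0 J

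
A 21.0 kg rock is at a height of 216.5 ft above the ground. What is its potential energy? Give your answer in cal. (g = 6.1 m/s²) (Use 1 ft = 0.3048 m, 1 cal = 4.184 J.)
Convert to SI: m = 21.0 kg, h = 65.9892 m
PE = mgh = (21.0)(6.1)(65.9892) = 8453.22 J = 2020 cal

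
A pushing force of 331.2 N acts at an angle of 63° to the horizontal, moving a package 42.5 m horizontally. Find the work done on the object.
W = F·d·cosθ = (331.2)(42.5)cos(63°) = 6390 J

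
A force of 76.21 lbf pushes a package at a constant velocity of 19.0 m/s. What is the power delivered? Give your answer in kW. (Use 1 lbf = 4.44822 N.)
Convert to SI: F = 338.999 N, v = 19.0 m/s
P = Fv = (338.999)(19.0) = 6440.98 W = 6.441 kW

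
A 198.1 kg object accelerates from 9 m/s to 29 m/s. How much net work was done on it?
W = ΔKE = ½m(v₂² − v₁²) = ½(198.1)(29² − 9²) = 75278.0 J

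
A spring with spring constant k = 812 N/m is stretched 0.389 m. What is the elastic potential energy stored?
PE = ½kx² = ½(812)(0.389)² = 61.44 J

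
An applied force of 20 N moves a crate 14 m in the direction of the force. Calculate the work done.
W = F·d = (20)(14) = 280.0 J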